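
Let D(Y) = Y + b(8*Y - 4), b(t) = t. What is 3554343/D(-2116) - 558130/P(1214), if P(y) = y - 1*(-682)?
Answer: -2171286821/4514376 ≈ -480.97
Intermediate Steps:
P(y) = 682 + y (P(y) = y + 682 = 682 + y)
D(Y) = -4 + 9*Y (D(Y) = Y + (8*Y - 4) = Y + (-4 + 8*Y) = -4 + 9*Y)
3554343/D(-2116) - 558130/P(1214) = 3554343/(-4 + 9*(-2116)) - 558130/(682 + 1214) = 3554343/(-4 - 19044) - 558130/1896 = 3554343/(-19048) - 558130*1/1896 = 3554343*(-1/19048) - 279065/948 = -3554343/19048 - 279065/948 = -2171286821/4514376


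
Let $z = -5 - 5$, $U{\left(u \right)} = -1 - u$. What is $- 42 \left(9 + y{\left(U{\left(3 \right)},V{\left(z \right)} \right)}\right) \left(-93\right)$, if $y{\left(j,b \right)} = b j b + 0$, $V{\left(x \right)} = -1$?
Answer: $19530$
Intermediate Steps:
$z = -10$
$y{\left(j,b \right)} = j b^{2}$ ($y{\left(j,b \right)} = j b^{2} + 0 = j b^{2}$)
$- 42 \left(9 + y{\left(U{\left(3 \right)},V{\left(z \right)} \right)}\right) \left(-93\right) = - 42 \left(9 + \left(-1 - 3\right) \left(-1\right)^{2}\right) \left(-93\right) = - 42 \left(9 + \left(-1 - 3\right) 1\right) \left(-93\right) = - 42 \left(9 - 4\right) \left(-93\right) = \left(-42\right) 5 \left(-93\right) = \left(-210\right) \left(-93\right) = 19530$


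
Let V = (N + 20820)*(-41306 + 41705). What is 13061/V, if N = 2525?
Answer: 13061/9314655 ≈ 0.0014022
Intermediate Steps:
V = 9314655 (V = (2525 + 20820)*(-41306 + 41705) = 23345*399 = 9314655)
13061/V = 13061/9314655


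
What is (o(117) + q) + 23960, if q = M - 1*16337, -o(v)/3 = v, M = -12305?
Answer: -5033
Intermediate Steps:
o(v) = -3*v
q = -28642 (q = -12305 - 1*16337 = -12305 - 16337 = -28642)
(o(117) + q) + 23960 = (-3*117 - 28642) + 23960 = (-351 - 28642) + 23960 = -28993 + 23960 = -5033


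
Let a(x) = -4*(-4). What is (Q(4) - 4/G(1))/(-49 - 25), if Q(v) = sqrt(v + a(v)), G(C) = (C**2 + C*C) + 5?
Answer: 2/259 - sqrt(5)/37 ≈ -0.052712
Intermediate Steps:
a(x) = 16
G(C) = 5 + 2*C**2 (G(C) = (C**2 + C**2) + 5 = 2*C**2 + 5 = 5 + 2*C**2)
Q(v) = sqrt(16 + v) (Q(v) = sqrt(v + 16) = sqrt(16 + v))
(Q(4) - 4/G(1))/(-49 - 25) = (sqrt(16 + 4) - 4/(5 + 2*1**2))/(-49 - 25) = (sqrt(20) - 4/(5 + 2*1))/(-74) = -(2*sqrt(5) - 4/(5 + 2))/74 = -(2*sqrt(5) - 4/7)/74 = -(-4/7 + 2*sqrt(5))/74 = 2/259 - sqrt(5)/37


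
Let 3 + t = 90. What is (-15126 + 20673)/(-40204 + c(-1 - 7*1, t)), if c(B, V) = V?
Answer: -5547/40117 ≈ -0.13827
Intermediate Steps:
t = 87 (t = -3 + 90 = 87)
(-15126 + 20673)/(-40204 + c(-1 - 7*1, t)) = (-15126 + 20673)/(-40204 + 87) = 5547/(-40117) = 5547*(-1/40117) = -5547/40117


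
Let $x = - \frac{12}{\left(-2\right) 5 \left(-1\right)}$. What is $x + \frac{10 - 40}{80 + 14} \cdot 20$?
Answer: $- \frac{1782}{235} \approx -7.583$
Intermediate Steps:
$x = - \frac{6}{5}$ ($x = - \frac{12}{\left(-10\right) \left(-1\right)} = - \frac{12}{10} = \left(-12\right) \frac{1}{10} = - \frac{6}{5} \approx -1.2$)
$x + \frac{10 - 40}{80 + 14} \cdot 20 = - \frac{6}{5} + \frac{10 - 40}{80 + 14} \cdot 20 = - \frac{6}{5} + - \frac{30}{94} \cdot 20 = - \frac{6}{5} + \left(-30\right) \frac{1}{94} \cdot 20 = - \frac{6}{5} - \frac{300}{47} = - \frac{1782}{235}$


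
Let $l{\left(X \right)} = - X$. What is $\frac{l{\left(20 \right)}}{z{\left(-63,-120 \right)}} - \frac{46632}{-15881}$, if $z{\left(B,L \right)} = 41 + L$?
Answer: $\frac{4001548}{1254599} \approx 3.1895$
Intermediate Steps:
$\frac{l{\left(20 \right)}}{z{\left(-63,-120 \right)}} - \frac{46632}{-15881} = \frac{\left(-1\right) 20}{41 - 120} - \frac{46632}{-15881} = - \frac{20}{-79} - - \frac{46632}{15881} = \left(-20\right) \left(- \frac{1}{79}\right) + \frac{46632}{15881} = \frac{20}{79} + \frac{46632}{15881} = \frac{4001548}{1254599}$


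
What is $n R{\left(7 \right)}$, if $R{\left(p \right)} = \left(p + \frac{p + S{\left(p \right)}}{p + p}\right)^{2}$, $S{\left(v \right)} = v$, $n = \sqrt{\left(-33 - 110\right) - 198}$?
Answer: $64 i \sqrt{341} \approx 1181.8 i$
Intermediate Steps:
$n = i \sqrt{341}$ ($n = \sqrt{-143 - 198} = \sqrt{-341} = i \sqrt{341} \approx 18.466 i$)
$R{\left(p \right)} = \left(1 + p\right)^{2}$ ($R{\left(p \right)} = \left(p + \frac{p + p}{p + p}\right)^{2} = \left(p + \frac{2 p}{2 p}\right)^{2} = \left(p + 2 p \frac{1}{2 p}\right)^{2} = \left(p + 1\right)^{2} = \left(1 + p\right)^{2}$)
$n R{\left(7 \right)} = i \sqrt{341} \left(1 + 7\right)^{2} = i \sqrt{341} \cdot 8^{2} = i \sqrt{341} \cdot 64 = 64 i \sqrt{341}$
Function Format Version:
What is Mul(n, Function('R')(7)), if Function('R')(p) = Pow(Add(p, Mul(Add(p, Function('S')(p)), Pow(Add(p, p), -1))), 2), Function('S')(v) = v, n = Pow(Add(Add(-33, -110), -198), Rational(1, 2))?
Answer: Mul(64, I, Pow(341, Rational(1, 2))) ≈ Mul(1181.8, I)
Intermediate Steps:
n = Mul(I, Pow(341, Rational(1, 2))) (n = Pow(Add(-143, -198), Rational(1, 2)) = Pow(-341, Rational(1, 2)) = Mul(I, Pow(341, Rational(1, 2))) ≈ Mul(18.466, I))
Function('R')(p) = Pow(Add(1, p), 2) (Function('R')(p) = Pow(Add(p, Mul(Add(p, p), Pow(Add(p, p), -1))), 2) = Pow(Add(p, Mul(Mul(2, p), Pow(Mul(2, p), -1))), 2) = Pow(Add(p, Mul(Mul(2, p), Mul(Rational(1, 2), Pow(p, -1)))), 2) = Pow(Add(p, 1), 2) = Pow(Add(1, p), 2))
Mul(n, Function('R')(7)) = Mul(Mul(I, Pow(341, Rational(1, 2))), Pow(Add(1, 7), 2)) = Mul(Mul(I, Pow(341, Rational(1, 2))), Pow(8, 2)) = Mul(Mul(I, Pow(341, Rational(1, 2))), 64) = Mul(64, I, Pow(341, Rational(1, 2)))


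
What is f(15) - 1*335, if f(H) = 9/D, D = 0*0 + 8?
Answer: -2671/8 ≈ -333.88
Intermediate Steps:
D = 8 (D = 0 + 8 = 8)
f(H) = 9/8
f(15) - 1*335 = 9/8 - 1*335 = 9/8 - 335 = -2671/8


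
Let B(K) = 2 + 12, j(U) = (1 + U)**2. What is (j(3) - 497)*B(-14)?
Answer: -6734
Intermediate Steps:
B(K) = 14
(j(3) - 497)*B(-14) = ((1 + 3)**2 - 497)*14 = (4**2 - 497)*14 = (16 - 497)*14 = -481*14 = -6734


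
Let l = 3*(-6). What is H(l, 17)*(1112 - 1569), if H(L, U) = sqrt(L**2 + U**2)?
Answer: -457*sqrt(613) ≈ -11315.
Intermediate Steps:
l = -18
H(l, 17)*(1112 - 1569) = sqrt((-18)**2 + 17**2)*(1112 - 1569) = sqrt(324 + 289)*(-457) = sqrt(613)*(-457) = -457*sqrt(613)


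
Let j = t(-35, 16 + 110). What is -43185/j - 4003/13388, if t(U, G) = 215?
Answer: -115804285/575684 ≈ -201.16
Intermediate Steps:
j = 215
-43185/j - 4003/13388 = -43185/215 - 4003/13388 = -43185*1/215 - 4003*1/13388 = -8637/43 - 4003/13388 = -115804285/575684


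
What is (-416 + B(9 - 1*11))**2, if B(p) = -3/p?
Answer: 687241/4 ≈ 1.7181e+5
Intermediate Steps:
(-416 + B(9 - 1*11))**2 = (-416 - 3/(9 - 1*11))**2 = (-416 - 3/(9 - 11))**2 = (-416 - 3/(-2))**2 = (-416 - 3*(-1/2))**2 = (-416 + 3/2)**2 = (-829/2)**2 = 687241/4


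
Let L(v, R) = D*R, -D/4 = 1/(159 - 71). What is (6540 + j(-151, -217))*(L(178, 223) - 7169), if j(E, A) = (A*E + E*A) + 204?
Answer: -5707829799/11 ≈ -5.1889e+8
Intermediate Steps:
D = -1/22 (D = -4/(159 - 71) = -4/88 = -4*1/88 = -1/22 ≈ -0.045455)
j(E, A) = 204 + 2*A*E (j(E, A) = (A*E + A*E) + 204 = 2*A*E + 204 = 204 + 2*A*E)
L(v, R) = -R/22
(6540 + j(-151, -217))*(L(178, 223) - 7169) = (6540 + (204 + 2*(-217)*(-151)))*(-1/22*223 - 7169) = (6540 + (204 + 65534))*(-223/22 - 7169) = (6540 + 65738)*(-157941/22) = 72278*(-157941/22) = -5707829799/11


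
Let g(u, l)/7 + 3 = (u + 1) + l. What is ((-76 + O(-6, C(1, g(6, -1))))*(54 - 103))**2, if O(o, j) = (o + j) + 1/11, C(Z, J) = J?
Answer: 1077808900/121 ≈ 8.9075e+6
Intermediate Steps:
g(u, l) = -14 + 7*l + 7*u (g(u, l) = -21 + 7*((u + 1) + l) = -21 + 7*((1 + u) + l) = -21 + 7*(1 + l + u) = -21 + (7 + 7*l + 7*u) = -14 + 7*l + 7*u)
O(o, j) = 1/11 + j + o (O(o, j) = (j + o) + 1/11 = 1/11 + j + o)
((-76 + O(-6, C(1, g(6, -1))))*(54 - 103))**2 = ((-76 + (1/11 + (-14 + 7*(-1) + 7*6) - 6))*(54 - 103))**2 = ((-76 + (1/11 + (-14 - 7 + 42) - 6))*(-49))**2 = ((-76 + (1/11 + 21 - 6))*(-49))**2 = ((-76 + 166/11)*(-49))**2 = (-670/11*(-49))**2 = (32830/11)**2 = 1077808900/121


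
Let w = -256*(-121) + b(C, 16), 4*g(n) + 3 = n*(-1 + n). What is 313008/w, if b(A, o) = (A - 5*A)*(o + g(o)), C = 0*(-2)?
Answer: 19563/1936 ≈ 10.105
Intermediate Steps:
C = 0
g(n) = -¾ + n*(-1 + n)/4 (g(n) = -¾ + (n*(-1 + n))/4 = -¾ + n*(-1 + n)/4)
b(A, o) = -4*A*(-¾ + o²/4 + 3*o/4) (b(A, o) = (A - 5*A)*(o + (-¾ - o/4 + o²/4)) = (-4*A)*(-¾ + o²/4 + 3*o/4) = -4*A*(-¾ + o²/4 + 3*o/4))
w = 30976 (w = -256*(-121) + 0*(3 - 1*16² - 3*16) = 30976 + 0*(3 - 1*256 - 48) = 30976 + 0*(3 - 256 - 48) = 30976 + 0*(-301) = 30976 + 0 = 30976)
313008/w = 313008/30976 = 313008*(1/30976) = 19563/1936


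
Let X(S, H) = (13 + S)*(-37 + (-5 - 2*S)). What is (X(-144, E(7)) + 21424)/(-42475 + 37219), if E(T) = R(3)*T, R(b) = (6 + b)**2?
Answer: 5401/2628 ≈ 2.0552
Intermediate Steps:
E(T) = 81*T (E(T) = (6 + 3)**2*T = 9**2*T = 81*T)
X(S, H) = (-42 - 2*S)*(13 + S) (X(S, H) = (13 + S)*(-42 - 2*S) = (-42 - 2*S)*(13 + S))
(X(-144, E(7)) + 21424)/(-42475 + 37219) = ((-546 - 68*(-144) - 2*(-144)**2) + 21424)/(-42475 + 37219) = ((-546 + 9792 - 2*20736) + 21424)/(-5256) = ((-546 + 9792 - 41472) + 21424)*(-1/5256) = (-32226 + 21424)*(-1/5256) = -10802*(-1/5256) = 5401/2628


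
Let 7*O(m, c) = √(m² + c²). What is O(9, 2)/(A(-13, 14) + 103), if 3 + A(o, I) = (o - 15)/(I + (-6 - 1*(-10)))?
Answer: 9*√85/6202 ≈ 0.013379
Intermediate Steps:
A(o, I) = -3 + (-15 + o)/(4 + I) (A(o, I) = -3 + (o - 15)/(I + (-6 - 1*(-10))) = -3 + (-15 + o)/(I + (-6 + 10)) = -3 + (-15 + o)/(I + 4) = -3 + (-15 + o)/(4 + I))
O(m, c) = √(c² + m²)/7 (O(m, c) = √(m² + c²)/7 = √(c² + m²)/7)
O(9, 2)/(A(-13, 14) + 103) = (√(2² + 9²)/7)/((-27 - 13 - 3*14)/(4 + 14) + 103) = (√(4 + 81)/7)/((-27 - 13 - 42)/18 + 103) = (√85/7)/((1/18)*(-82) + 103) = (√85/7)/(-41/9 + 103) = (√85/7)/(886/9) = 9*(√85/7)/886 = 9*√85/6202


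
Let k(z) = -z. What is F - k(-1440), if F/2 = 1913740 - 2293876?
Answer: -761712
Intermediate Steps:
F = -760272 (F = 2*(1913740 - 2293876) = 2*(-380136) = -760272)
F - k(-1440) = -760272 - (-1)*(-1440) = -760272 - 1*1440 = -760272 - 1440 = -761712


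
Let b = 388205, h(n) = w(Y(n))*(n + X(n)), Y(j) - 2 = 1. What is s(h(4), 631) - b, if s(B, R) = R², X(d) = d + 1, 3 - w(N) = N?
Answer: 9956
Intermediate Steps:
Y(j) = 3 (Y(j) = 2 + 1 = 3)
w(N) = 3 - N
X(d) = 1 + d
h(n) = 0 (h(n) = (3 - 1*3)*(n + (1 + n)) = (3 - 3)*(1 + 2*n) = 0*(1 + 2*n) = 0)
s(h(4), 631) - b = 631² - 1*388205 = 398161 - 388205 = 9956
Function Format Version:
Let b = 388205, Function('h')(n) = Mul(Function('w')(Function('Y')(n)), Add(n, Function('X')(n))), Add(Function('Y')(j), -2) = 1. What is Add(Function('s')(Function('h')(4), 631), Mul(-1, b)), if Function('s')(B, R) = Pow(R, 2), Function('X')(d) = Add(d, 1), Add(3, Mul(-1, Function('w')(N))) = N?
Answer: 9956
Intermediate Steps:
Function('Y')(j) = 3 (Function('Y')(j) = Add(2, 1) = 3)
Function('w')(N) = Add(3, Mul(-1, N))
Function('X')(d) = Add(1, d)
Function('h')(n) = 0 (Function('h')(n) = Mul(Add(3, Mul(-1, 3)), Add(n, Add(1, n))) = Mul(Add(3, -3), Add(1, Mul(2, n))) = Mul(0, Add(1, Mul(2, n))) = 0)
Add(Function('s')(Function('h')(4), 631), Mul(-1, b)) = Add(Pow(631, 2), Mul(-1, 388205)) = Add(398161, -388205) = 9956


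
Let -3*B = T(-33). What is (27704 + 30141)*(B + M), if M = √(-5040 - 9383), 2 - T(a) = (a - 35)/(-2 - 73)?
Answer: -948658/45 + 57845*I*√14423 ≈ -21081.0 + 6.9469e+6*I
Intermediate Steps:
T(a) = 23/15 + a/75 (T(a) = 2 - (a - 35)/(-2 - 73) = 2 - (-35 + a)/(-75) = 2 - (-35 + a)*(-1)/75 = 2 - (7/15 - a/75) = 2 + (-7/15 + a/75) = 23/15 + a/75)
B = -82/225 (B = -(23/15 + (1/75)*(-33))/3 = -(23/15 - 11/25)/3 = -⅓*82/75 = -82/225 ≈ -0.36444)
M = I*√14423 (M = √(-14423) = I*√14423 ≈ 120.1*I)
(27704 + 30141)*(B + M) = (27704 + 30141)*(-82/225 + I*√14423) = 57845*(-82/225 + I*√14423) = -948658/45 + 57845*I*√14423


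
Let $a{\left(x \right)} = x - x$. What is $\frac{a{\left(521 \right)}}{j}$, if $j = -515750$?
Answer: $0$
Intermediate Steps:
$a{\left(x \right)} = 0$
$\frac{a{\left(521 \right)}}{j} = \frac{0}{-515750} = 0 \left(- \frac{1}{515750}\right) = 0$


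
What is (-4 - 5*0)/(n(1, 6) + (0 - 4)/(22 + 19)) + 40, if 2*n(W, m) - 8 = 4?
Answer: 4758/121 ≈ 39.322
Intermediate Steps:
n(W, m) = 6 (n(W, m) = 4 + (½)*4 = 4 + 2 = 6)
(-4 - 5*0)/(n(1, 6) + (0 - 4)/(22 + 19)) + 40 = (-4 - 5*0)/(6 + (0 - 4)/(22 + 19)) + 40 = (-4 + 0)/(6 - 4/41) + 40 = -4/(6 - 4*1/41) + 40 = -4/(6 - 4/41) + 40 = -4/(242/41) + 40 = (41/242)*(-4) + 40 = -82/121 + 40 = 4758/121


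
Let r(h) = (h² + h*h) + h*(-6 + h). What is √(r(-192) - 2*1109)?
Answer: √109526 ≈ 330.95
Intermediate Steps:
r(h) = 2*h² + h*(-6 + h) (r(h) = (h² + h²) + h*(-6 + h) = 2*h² + h*(-6 + h))
√(r(-192) - 2*1109) = √(3*(-192)*(-2 - 192) - 2*1109) = √(3*(-192)*(-194) - 2218) = √(111744 - 2218) = √109526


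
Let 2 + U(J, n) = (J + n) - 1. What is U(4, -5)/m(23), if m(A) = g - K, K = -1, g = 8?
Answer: -4/9 ≈ -0.44444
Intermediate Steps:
U(J, n) = -3 + J + n (U(J, n) = -2 + ((J + n) - 1) = -2 + (-1 + J + n) = -3 + J + n)
m(A) = 9 (m(A) = 8 - 1*(-1) = 8 + 1 = 9)
U(4, -5)/m(23) = (-3 + 4 - 5)/9 = (⅑)*(-4) = -4/9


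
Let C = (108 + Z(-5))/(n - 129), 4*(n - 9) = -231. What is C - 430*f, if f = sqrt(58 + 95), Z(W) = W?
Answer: -412/711 - 1290*sqrt(17) ≈ -5319.4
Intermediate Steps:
n = -195/4 (n = 9 + (1/4)*(-231) = 9 - 231/4 = -195/4 ≈ -48.750)
f = 3*sqrt(17) (f = sqrt(153) = 3*sqrt(17) ≈ 12.369)
C = -412/711 (C = (108 - 5)/(-195/4 - 129) = 103/(-711/4) = 103*(-4/711) = -412/711 ≈ -0.57947)
C - 430*f = -412/711 - 1290*sqrt(17)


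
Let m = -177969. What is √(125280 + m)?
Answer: I*√52689 ≈ 229.54*I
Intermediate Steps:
√(125280 + m) = √(125280 - 177969) = √(-52689) = I*√52689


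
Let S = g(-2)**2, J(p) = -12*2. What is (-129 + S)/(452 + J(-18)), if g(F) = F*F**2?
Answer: -65/428 ≈ -0.15187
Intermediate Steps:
J(p) = -24
g(F) = F**3
S = 64 (S = ((-2)**3)**2 = (-8)**2 = 64)
(-129 + S)/(452 + J(-18)) = (-129 + 64)/(452 - 24) = -65/428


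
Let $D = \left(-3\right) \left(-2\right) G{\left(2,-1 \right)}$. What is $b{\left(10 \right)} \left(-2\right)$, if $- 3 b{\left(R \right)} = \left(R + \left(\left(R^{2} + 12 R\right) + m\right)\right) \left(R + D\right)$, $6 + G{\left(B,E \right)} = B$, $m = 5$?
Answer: $- \frac{6580}{3} \approx -2193.3$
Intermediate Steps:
$G{\left(B,E \right)} = -6 + B$
$D = -24$ ($D = \left(-3\right) \left(-2\right) \left(-6 + 2\right) = 6 \left(-4\right) = -24$)
$b{\left(R \right)} = - \frac{\left(-24 + R\right) \left(5 + R^{2} + 13 R\right)}{3}$ ($b{\left(R \right)} = - \frac{\left(R + \left(\left(R^{2} + 12 R\right) + 5\right)\right) \left(R - 24\right)}{3} = - \frac{\left(R + \left(5 + R^{2} + 12 R\right)\right) \left(-24 + R\right)}{3} = - \frac{\left(5 + R^{2} + 13 R\right) \left(-24 + R\right)}{3} = - \frac{\left(-24 + R\right) \left(5 + R^{2} + 13 R\right)}{3}$)
$b{\left(10 \right)} \left(-2\right) = \left(40 - \frac{10^{3}}{3} + \frac{11 \cdot 10^{2}}{3} + \frac{307}{3} \cdot 10\right) \left(-2\right) = \left(40 - \frac{1000}{3} + \frac{11}{3} \cdot 100 + \frac{3070}{3}\right) \left(-2\right) = \left(40 - \frac{1000}{3} + \frac{1100}{3} + \frac{3070}{3}\right) \left(-2\right) = \frac{3290}{3} \left(-2\right) = - \frac{6580}{3}$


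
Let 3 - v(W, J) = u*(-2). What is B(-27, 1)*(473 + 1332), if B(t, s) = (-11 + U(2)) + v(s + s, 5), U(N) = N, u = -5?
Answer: -28880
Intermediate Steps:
v(W, J) = -7 (v(W, J) = 3 - (-5)*(-2) = 3 - 1*10 = 3 - 10 = -7)
B(t, s) = -16 (B(t, s) = (-11 + 2) - 7 = -9 - 7 = -16)
B(-27, 1)*(473 + 1332) = -16*(473 + 1332) = -16*1805 = -28880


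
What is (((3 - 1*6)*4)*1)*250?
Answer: -3000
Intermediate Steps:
(((3 - 1*6)*4)*1)*250 = (((3 - 6)*4)*1)*250 = (-3*4*1)*250 = -12*1*250 = -12*250 = -3000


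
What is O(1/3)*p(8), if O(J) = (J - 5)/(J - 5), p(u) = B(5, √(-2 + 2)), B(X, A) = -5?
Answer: -5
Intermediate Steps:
p(u) = -5
O(J) = 1 (O(J) = (-5 + J)/(-5 + J) = 1)
O(1/3)*p(8) = 1*(-5) = -5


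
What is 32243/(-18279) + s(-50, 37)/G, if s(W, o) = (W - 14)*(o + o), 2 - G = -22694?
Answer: -102294559/51857523 ≈ -1.9726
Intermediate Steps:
G = 22696 (G = 2 - 1*(-22694) = 2 + 22694 = 22696)
s(W, o) = 2*o*(-14 + W) (s(W, o) = (-14 + W)*(2*o) = 2*o*(-14 + W))
32243/(-18279) + s(-50, 37)/G = 32243/(-18279) + (2*37*(-14 - 50))/22696 = 32243*(-1/18279) + (2*37*(-64))*(1/22696) = -32243/18279 - 4736*1/22696 = -32243/18279 - 592/2837 = -102294559/51857523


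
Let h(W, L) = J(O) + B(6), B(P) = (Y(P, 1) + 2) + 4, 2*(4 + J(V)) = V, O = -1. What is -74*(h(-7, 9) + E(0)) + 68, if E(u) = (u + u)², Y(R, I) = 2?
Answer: -191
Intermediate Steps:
J(V) = -4 + V/2
E(u) = 4*u² (E(u) = (2*u)² = 4*u²)
B(P) = 8 (B(P) = (2 + 2) + 4 = 4 + 4 = 8)
h(W, L) = 7/2 (h(W, L) = (-4 + (½)*(-1)) + 8 = (-4 - ½) + 8 = -9/2 + 8 = 7/2)
-74*(h(-7, 9) + E(0)) + 68 = -74*(7/2 + 4*0²) + 68 = -74*(7/2 + 4*0) + 68 = -74*(7/2 + 0) + 68 = -74*7/2 + 68 = -259 + 68 = -191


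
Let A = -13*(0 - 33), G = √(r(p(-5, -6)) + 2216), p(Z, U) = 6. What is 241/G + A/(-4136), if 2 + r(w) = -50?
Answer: -39/376 + 241*√541/1082 ≈ 5.0770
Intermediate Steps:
r(w) = -52 (r(w) = -2 - 50 = -52)
G = 2*√541 (G = √(-52 + 2216) = √2164 = 2*√541 ≈ 46.519)
A = 429 (A = -13*(-33) = 429)
241/G + A/(-4136) = 241/((2*√541)) + 429/(-4136) = 241*(√541/1082) + 429*(-1/4136) = 241*√541/1082 - 39/376 = -39/376 + 241*√541/1082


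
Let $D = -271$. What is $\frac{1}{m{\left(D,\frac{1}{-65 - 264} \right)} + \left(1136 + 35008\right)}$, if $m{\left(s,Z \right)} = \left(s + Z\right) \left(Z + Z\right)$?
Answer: $\frac{108241}{3912441024} \approx 2.7666 \cdot 10^{-5}$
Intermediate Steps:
$m{\left(s,Z \right)} = 2 Z \left(Z + s\right)$ ($m{\left(s,Z \right)} = \left(Z + s\right) 2 Z = 2 Z \left(Z + s\right)$)
$\frac{1}{m{\left(D,\frac{1}{-65 - 264} \right)} + \left(1136 + 35008\right)} = \frac{1}{\frac{2 \left(\frac{1}{-65 - 264} - 271\right)}{-65 - 264} + \left(1136 + 35008\right)} = \frac{1}{\frac{2 \left(\frac{1}{-329} - 271\right)}{-329} + 36144} = \frac{1}{2 \left(- \frac{1}{329}\right) \left(- \frac{1}{329} - 271\right) + 36144} = \frac{1}{2 \left(- \frac{1}{329}\right) \left(- \frac{89160}{329}\right) + 36144} = \frac{1}{\frac{178320}{108241} + 36144} = \frac{1}{\frac{3912441024}{108241}} = \frac{108241}{3912441024}$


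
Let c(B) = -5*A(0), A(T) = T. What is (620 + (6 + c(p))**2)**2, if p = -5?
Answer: 430336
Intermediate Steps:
c(B) = 0 (c(B) = -5*0 = 0)
(620 + (6 + c(p))**2)**2 = (620 + (6 + 0)**2)**2 = (620 + 6**2)**2 = (620 + 36)**2 = 656**2 = 430336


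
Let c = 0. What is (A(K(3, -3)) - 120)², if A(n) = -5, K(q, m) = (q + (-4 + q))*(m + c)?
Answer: 15625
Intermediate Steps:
K(q, m) = m*(-4 + 2*q) (K(q, m) = (q + (-4 + q))*(m + 0) = (-4 + 2*q)*m = m*(-4 + 2*q))
(A(K(3, -3)) - 120)² = (-5 - 120)² = (-125)² = 15625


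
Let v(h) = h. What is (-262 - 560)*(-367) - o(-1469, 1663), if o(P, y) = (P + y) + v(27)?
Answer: 301453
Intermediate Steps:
o(P, y) = 27 + P + y (o(P, y) = (P + y) + 27 = 27 + P + y)
(-262 - 560)*(-367) - o(-1469, 1663) = (-262 - 560)*(-367) - (27 - 1469 + 1663) = -822*(-367) - 1*221 = 301674 - 221 = 301453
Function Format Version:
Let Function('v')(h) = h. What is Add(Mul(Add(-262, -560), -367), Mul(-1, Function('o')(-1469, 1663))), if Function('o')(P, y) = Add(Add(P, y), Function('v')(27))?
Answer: 301453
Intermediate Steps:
Function('o')(P, y) = Add(27, P, y) (Function('o')(P, y) = Add(Add(P, y), 27) = Add(27, P, y))
Add(Mul(Add(-262, -560), -367), Mul(-1, Function('o')(-1469, 1663))) = Add(Mul(Add(-262, -560), -367), Mul(-1, Add(27, -1469, 1663))) = Add(Mul(-822, -367), Mul(-1, 221)) = Add(301674, -221) = 301453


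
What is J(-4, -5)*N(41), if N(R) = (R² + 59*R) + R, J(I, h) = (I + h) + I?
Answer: -53833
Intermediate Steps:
J(I, h) = h + 2*I
N(R) = R² + 60*R
J(-4, -5)*N(41) = (-5 + 2*(-4))*(41*(60 + 41)) = (-5 - 8)*(41*101) = -13*4141 = -53833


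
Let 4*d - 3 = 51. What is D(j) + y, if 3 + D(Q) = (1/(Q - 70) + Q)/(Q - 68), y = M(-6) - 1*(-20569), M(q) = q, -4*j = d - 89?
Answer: 1101563675/53579 ≈ 20560.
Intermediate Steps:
d = 27/2 (d = 3/4 + (1/4)*51 = 3/4 + 51/4 = 27/2 ≈ 13.500)
j = 151/8 (j = -(27/2 - 89)/4 = -1/4*(-151/2) = 151/8 ≈ 18.875)
y = 20563 (y = -6 - 1*(-20569) = -6 + 20569 = 20563)
D(Q) = -3 + (Q + 1/(-70 + Q))/(-68 + Q) (D(Q) = -3 + (1/(Q - 70) + Q)/(Q - 68) = -3 + (1/(-70 + Q) + Q)/(-68 + Q) = -3 + (Q + 1/(-70 + Q))/(-68 + Q))
D(j) + y = (-14279 - 2*(151/8)**2 + 344*(151/8))/(4760 + (151/8)**2 - 138*151/8) + 20563 = (-14279 - 2*22801/64 + 6493)/(4760 + 22801/64 - 10419/4) + 20563 = (-14279 - 22801/32 + 6493)/(160737/64) + 20563 = (64/160737)*(-271953/32) + 20563 = -181302/53579 + 20563 = 1101563675/53579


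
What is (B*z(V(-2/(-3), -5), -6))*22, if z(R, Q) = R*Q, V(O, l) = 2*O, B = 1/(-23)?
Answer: 176/23 ≈ 7.6522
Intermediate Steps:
B = -1/23 ≈ -0.043478
z(R, Q) = Q*R
(B*z(V(-2/(-3), -5), -6))*22 = -(-6)*2*(-2/(-3))/23*22 = -(-6)*2*(-2*(-1/3))/23*22 = -(-6)*2*(2/3)/23*22 = -(-6)*4/(23*3)*22 = -1/23*(-8)*22 = (8/23)*22 = 176/23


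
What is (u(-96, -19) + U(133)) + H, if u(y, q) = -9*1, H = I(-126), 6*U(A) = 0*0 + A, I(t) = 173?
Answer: 1117/6 ≈ 186.17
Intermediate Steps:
U(A) = A/6 (U(A) = (0*0 + A)/6 = (0 + A)/6 = A/6)
H = 173
u(y, q) = -9
(u(-96, -19) + U(133)) + H = (-9 + (⅙)*133) + 173 = (-9 + 133/6) + 173 = 79/6 + 173 = 1117/6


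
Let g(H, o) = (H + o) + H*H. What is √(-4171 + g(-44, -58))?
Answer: I*√2337 ≈ 48.343*I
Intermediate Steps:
g(H, o) = H + o + H² (g(H, o) = (H + o) + H² = H + o + H²)
√(-4171 + g(-44, -58)) = √(-4171 + (-44 - 58 + (-44)²)) = √(-4171 + (-44 - 58 + 1936)) = √(-4171 + 1834) = √(-2337) = I*√2337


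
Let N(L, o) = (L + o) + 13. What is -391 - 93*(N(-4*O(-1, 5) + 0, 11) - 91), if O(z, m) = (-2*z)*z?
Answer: 5096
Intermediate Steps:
O(z, m) = -2*z**2
N(L, o) = 13 + L + o
-391 - 93*(N(-4*O(-1, 5) + 0, 11) - 91) = -391 - 93*((13 + (-(-8)*(-1)**2 + 0) + 11) - 91) = -391 - 93*((13 + (-(-8) + 0) + 11) - 91) = -391 - 93*((13 + (-4*(-2) + 0) + 11) - 91) = -391 - 93*((13 + (8 + 0) + 11) - 91) = -391 - 93*((13 + 8 + 11) - 91) = -391 - 93*(32 - 91) = -391 - 93*(-59) = -391 + 5487 = 5096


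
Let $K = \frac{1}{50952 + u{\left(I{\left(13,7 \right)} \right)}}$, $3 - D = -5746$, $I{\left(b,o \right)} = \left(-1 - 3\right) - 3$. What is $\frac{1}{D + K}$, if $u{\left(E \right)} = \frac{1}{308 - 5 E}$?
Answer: $\frac{17476537}{100472611556} \approx 0.00017394$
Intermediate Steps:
$I{\left(b,o \right)} = -7$ ($I{\left(b,o \right)} = -4 - 3 = -7$)
$D = 5749$ ($D = 3 - -5746 = 3 + 5746 = 5749$)
$K = \frac{343}{17476537}$ ($K = \frac{1}{50952 - \frac{1}{-308 + 5 \left(-7\right)}} = \frac{1}{50952 - \frac{1}{-308 - 35}} = \frac{1}{50952 - \frac{1}{-343}} = \frac{1}{50952 - - \frac{1}{343}} = \frac{1}{50952 + \frac{1}{343}} = \frac{1}{\frac{17476537}{343}} = \frac{343}{17476537} \approx 1.9626 \cdot 10^{-5}$)
$\frac{1}{D + K} = \frac{1}{5749 + \frac{343}{17476537}} = \frac{1}{\frac{100472611556}{17476537}} = \frac{17476537}{100472611556}$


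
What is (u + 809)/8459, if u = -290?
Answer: 519/8459 ≈ 0.061355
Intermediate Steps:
(u + 809)/8459 = (-290 + 809)/8459 = 519*(1/8459) = 519/8459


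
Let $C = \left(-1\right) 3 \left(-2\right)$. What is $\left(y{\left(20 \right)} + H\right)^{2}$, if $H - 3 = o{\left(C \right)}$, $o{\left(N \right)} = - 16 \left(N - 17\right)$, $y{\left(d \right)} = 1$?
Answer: $32400$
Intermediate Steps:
$C = 6$ ($C = \left(-3\right) \left(-2\right) = 6$)
$o{\left(N \right)} = 272 - 16 N$ ($o{\left(N \right)} = - 16 \left(-17 + N\right) = 272 - 16 N$)
$H = 179$ ($H = 3 + \left(272 - 96\right) = 3 + 176 = 179$)
$\left(y{\left(20 \right)} + H\right)^{2} = \left(1 + 179\right)^{2} = 180^{2} = 32400$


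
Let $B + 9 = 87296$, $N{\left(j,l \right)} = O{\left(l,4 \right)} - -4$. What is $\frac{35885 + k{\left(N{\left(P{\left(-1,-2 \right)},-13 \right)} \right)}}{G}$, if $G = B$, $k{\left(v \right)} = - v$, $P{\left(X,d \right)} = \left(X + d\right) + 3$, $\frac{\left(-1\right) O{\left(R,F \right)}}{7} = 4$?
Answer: $\frac{35909}{87287} \approx 0.41139$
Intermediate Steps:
$O{\left(R,F \right)} = -28$ ($O{\left(R,F \right)} = \left(-7\right) 4 = -28$)
$P{\left(X,d \right)} = 3 + X + d$
$N{\left(j,l \right)} = -24$ ($N{\left(j,l \right)} = -28 - -4 = -28 + 4 = -24$)
$B = 87287$ ($B = -9 + 87296 = 87287$)
$G = 87287$
$\frac{35885 + k{\left(N{\left(P{\left(-1,-2 \right)},-13 \right)} \right)}}{G} = \frac{35885 - -24}{87287} = \left(35885 + 24\right) \frac{1}{87287} = 35909 \cdot \frac{1}{87287} = \frac{35909}{87287}$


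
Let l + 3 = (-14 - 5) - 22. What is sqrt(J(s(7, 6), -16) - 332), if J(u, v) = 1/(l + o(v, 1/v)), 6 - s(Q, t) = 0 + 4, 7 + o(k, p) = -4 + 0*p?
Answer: 3*I*sqrt(111595)/55 ≈ 18.221*I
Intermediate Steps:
l = -44 (l = -3 + ((-14 - 5) - 22) = -3 + (-19 - 22) = -3 - 41 = -44)
o(k, p) = -11 (o(k, p) = -7 + (-4 + 0*p) = -7 + (-4 + 0) = -7 - 4 = -11)
s(Q, t) = 2 (s(Q, t) = 6 - (0 + 4) = 6 - 1*4 = 6 - 4 = 2)
J(u, v) = -1/55 (J(u, v) = 1/(-44 - 11) = 1/(-55) = -1/55)
sqrt(J(s(7, 6), -16) - 332) = sqrt(-1/55 - 332) = sqrt(-18261/55) = 3*I*sqrt(111595)/55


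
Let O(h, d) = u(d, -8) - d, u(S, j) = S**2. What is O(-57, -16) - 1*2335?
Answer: -2063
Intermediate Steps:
O(h, d) = d**2 - d
O(-57, -16) - 1*2335 = -16*(-1 - 16) - 1*2335 = -16*(-17) - 2335 = 272 - 2335 = -2063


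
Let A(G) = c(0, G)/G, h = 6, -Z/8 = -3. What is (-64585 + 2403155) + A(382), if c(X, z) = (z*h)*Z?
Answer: 2338714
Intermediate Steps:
Z = 24 (Z = -8*(-3) = 24)
c(X, z) = 144*z (c(X, z) = (z*6)*24 = (6*z)*24 = 144*z)
A(G) = 144 (A(G) = (144*G)/G = 144)
(-64585 + 2403155) + A(382) = (-64585 + 2403155) + 144 = 2338570 + 144 = 2338714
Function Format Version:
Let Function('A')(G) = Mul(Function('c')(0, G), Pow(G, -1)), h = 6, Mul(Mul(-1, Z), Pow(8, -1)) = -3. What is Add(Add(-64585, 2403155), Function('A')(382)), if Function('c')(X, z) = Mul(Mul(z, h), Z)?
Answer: 2338714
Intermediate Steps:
Z = 24 (Z = Mul(-8, -3) = 24)
Function('c')(X, z) = Mul(144, z) (Function('c')(X, z) = Mul(Mul(z, 6), 24) = Mul(Mul(6, z), 24) = Mul(144, z))
Function('A')(G) = 144 (Function('A')(G) = Mul(Mul(144, G), Pow(G, -1)) = 144)
Add(Add(-64585, 2403155), Function('A')(382)) = Add(Add(-64585, 2403155), 144) = Add(2338570, 144) = 2338714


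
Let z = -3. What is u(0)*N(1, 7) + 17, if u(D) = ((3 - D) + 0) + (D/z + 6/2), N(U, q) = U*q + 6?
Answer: 95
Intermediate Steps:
N(U, q) = 6 + U*q
u(D) = 6 - 4*D/3 (u(D) = ((3 - D) + 0) + (D/(-3) + 6/2) = (3 - D) + (D*(-⅓) + 6*(½)) = (3 - D) + (-D/3 + 3) = (3 - D) + (3 - D/3) = 6 - 4*D/3)
u(0)*N(1, 7) + 17 = (6 - 4/3*0)*(6 + 1*7) + 17 = (6 + 0)*(6 + 7) + 17 = 6*13 + 17 = 78 + 17 = 95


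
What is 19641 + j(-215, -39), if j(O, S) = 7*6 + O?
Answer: 19468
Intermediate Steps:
j(O, S) = 42 + O
19641 + j(-215, -39) = 19641 + (42 - 215) = 19641 - 173 = 19468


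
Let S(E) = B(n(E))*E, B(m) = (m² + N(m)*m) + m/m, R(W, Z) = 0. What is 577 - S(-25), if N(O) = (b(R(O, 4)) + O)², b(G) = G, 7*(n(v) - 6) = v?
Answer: 379886/343 ≈ 1107.5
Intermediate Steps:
n(v) = 6 + v/7
N(O) = O² (N(O) = (0 + O)² = O²)
B(m) = 1 + m² + m³ (B(m) = (m² + m²*m) + m/m = (m² + m³) + 1 = 1 + m² + m³)
S(E) = E*(1 + (6 + E/7)² + (6 + E/7)³) (S(E) = (1 + (6 + E/7)² + (6 + E/7)³)*E = E*(1 + (6 + E/7)² + (6 + E/7)³))
577 - S(-25) = 577 - (-25)*(343 + (42 - 25)³ + 7*(42 - 25)²)/343 = 577 - (-25)*(343 + 17³ + 7*17²)/343 = 577 - (-25)*(343 + 4913 + 7*289)/343 = 577 - (-25)*(343 + 4913 + 2023)/343 = 577 - (-25)*7279/343 = 577 - 1*(-181975/343) = 577 + 181975/343 = 379886/343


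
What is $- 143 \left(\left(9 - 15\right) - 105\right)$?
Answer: $15873$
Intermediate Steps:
$- 143 \left(\left(9 - 15\right) - 105\right) = - 143 \left(-6 - 105\right) = \left(-143\right) \left(-111\right) = 15873$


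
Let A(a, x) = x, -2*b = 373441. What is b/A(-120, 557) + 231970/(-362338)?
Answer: -67785139819/201822266 ≈ -335.87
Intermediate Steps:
b = -373441/2 (b = -½*373441 = -373441/2 ≈ -1.8672e+5)
b/A(-120, 557) + 231970/(-362338) = -373441/2/557 + 231970/(-362338) = -373441/2*1/557 + 231970*(-1/362338) = -373441/1114 - 115985/181169 = -67785139819/201822266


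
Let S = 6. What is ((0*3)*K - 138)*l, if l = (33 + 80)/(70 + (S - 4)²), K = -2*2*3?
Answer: -7797/37 ≈ -210.73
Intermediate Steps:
K = -12 (K = -4*3 = -12)
l = 113/74 (l = (33 + 80)/(70 + (6 - 4)²) = 113/(70 + 2²) = 113/(70 + 4) = 113/74 ≈ 1.5270)
((0*3)*K - 138)*l = ((0*3)*(-12) - 138)*(113/74) = (0*(-12) - 138)*(113/74) = (0 - 138)*(113/74) = -138*113/74 = -7797/37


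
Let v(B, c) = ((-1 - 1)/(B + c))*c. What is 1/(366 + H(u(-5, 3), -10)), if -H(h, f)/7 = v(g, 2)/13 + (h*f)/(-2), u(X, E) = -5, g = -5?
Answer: 39/21071 ≈ 0.0018509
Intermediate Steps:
v(B, c) = -2*c/(B + c) (v(B, c) = (-2/(B + c))*c = -2*c/(B + c))
H(h, f) = -28/39 + 7*f*h/2 (H(h, f) = -7*(-2*2/(-5 + 2)/13 + (h*f)/(-2)) = -7*(-2*2/(-3)*(1/13) + (f*h)*(-½)) = -7*(-2*2*(-⅓)*(1/13) - f*h/2) = -7*((4/3)*(1/13) - f*h/2) = -7*(4/39 - f*h/2) = -28/39 + 7*f*h/2)
1/(366 + H(u(-5, 3), -10)) = 1/(366 + (-28/39 + (7/2)*(-10)*(-5))) = 1/(366 + (-28/39 + 175)) = 1/(366 + 6797/39) = 1/(21071/39) = 39/21071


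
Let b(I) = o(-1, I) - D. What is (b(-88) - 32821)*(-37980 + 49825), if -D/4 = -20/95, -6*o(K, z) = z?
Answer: -22150256605/57 ≈ -3.8860e+8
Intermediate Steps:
o(K, z) = -z/6
D = 16/19 (D = -(-80)/95 = -4*(-4/19) = 16/19 ≈ 0.84210)
b(I) = -16/19 - I/6 (b(I) = -I/6 - 1*16/19 = -I/6 - 16/19 = -16/19 - I/6)
(b(-88) - 32821)*(-37980 + 49825) = ((-16/19 - 1/6*(-88)) - 32821)*(-37980 + 49825) = ((-16/19 + 44/3) - 32821)*11845 = (788/57 - 32821)*11845 = -1870009/57*11845 = -22150256605/57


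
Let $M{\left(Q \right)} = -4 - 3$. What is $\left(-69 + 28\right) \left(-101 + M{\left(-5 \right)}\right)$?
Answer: $4428$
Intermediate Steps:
$M{\left(Q \right)} = -7$
$\left(-69 + 28\right) \left(-101 + M{\left(-5 \right)}\right) = \left(-69 + 28\right) \left(-101 - 7\right) = \left(-41\right) \left(-108\right) = 4428$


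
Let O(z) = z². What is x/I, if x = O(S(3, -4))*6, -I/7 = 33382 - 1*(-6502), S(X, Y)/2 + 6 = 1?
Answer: -150/69797 ≈ -0.0021491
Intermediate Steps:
S(X, Y) = -10 (S(X, Y) = -12 + 2*1 = -12 + 2 = -10)
I = -279188 (I = -7*(33382 - 1*(-6502)) = -7*(33382 + 6502) = -7*39884 = -279188)
x = 600 (x = (-10)²*6 = 100*6 = 600)
x/I = 600/(-279188) = 600*(-1/279188) = -150/69797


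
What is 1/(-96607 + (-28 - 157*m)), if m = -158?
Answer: -1/71829 ≈ -1.3922e-5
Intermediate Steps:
1/(-96607 + (-28 - 157*m)) = 1/(-96607 + (-28 - 157*(-158))) = 1/(-96607 + (-28 + 24806)) = 1/(-96607 + 24778) = 1/(-71829) = -1/71829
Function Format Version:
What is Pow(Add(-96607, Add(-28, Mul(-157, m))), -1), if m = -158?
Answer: Rational(-1, 71829) ≈ -1.3922e-5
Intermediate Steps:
Pow(Add(-96607, Add(-28, Mul(-157, m))), -1) = Pow(Add(-96607, Add(-28, Mul(-157, -158))), -1) = Pow(Add(-96607, Add(-28, 24806)), -1) = Pow(Add(-96607, 24778), -1) = Pow(-71829, -1) = Rational(-1, 71829)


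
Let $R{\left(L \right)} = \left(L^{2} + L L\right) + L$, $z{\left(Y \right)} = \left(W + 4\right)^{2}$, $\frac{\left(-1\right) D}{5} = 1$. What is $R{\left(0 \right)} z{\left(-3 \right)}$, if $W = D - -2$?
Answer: $0$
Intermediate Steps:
$D = -5$ ($D = \left(-5\right) 1 = -5$)
$W = -3$ ($W = -5 - -2 = -5 + 2 = -3$)
$z{\left(Y \right)} = 1$ ($z{\left(Y \right)} = \left(-3 + 4\right)^{2} = 1^{2} = 1$)
$R{\left(L \right)} = L + 2 L^{2}$ ($R{\left(L \right)} = \left(L^{2} + L^{2}\right) + L = 2 L^{2} + L = L + 2 L^{2}$)
$R{\left(0 \right)} z{\left(-3 \right)} = 0 \left(1 + 2 \cdot 0\right) 1 = 0 \left(1 + 0\right) 1 = 0 \cdot 1 \cdot 1 = 0 \cdot 1 = 0$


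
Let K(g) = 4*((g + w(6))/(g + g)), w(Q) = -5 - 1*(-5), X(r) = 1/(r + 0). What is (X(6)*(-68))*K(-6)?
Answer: -68/3 ≈ -22.667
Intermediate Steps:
X(r) = 1/r
w(Q) = 0 (w(Q) = -5 + 5 = 0)
K(g) = 2 (K(g) = 4*((g + 0)/(g + g)) = 4*(g/((2*g))) = 4*(g*(1/(2*g))) = 4*(½) = 2)
(X(6)*(-68))*K(-6) = (-68/6)*2 = ((⅙)*(-68))*2 = -34/3*2 = -68/3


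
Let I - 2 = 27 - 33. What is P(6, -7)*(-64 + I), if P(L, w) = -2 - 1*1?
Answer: 204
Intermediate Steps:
I = -4 (I = 2 + (27 - 33) = 2 - 6 = -4)
P(L, w) = -3 (P(L, w) = -2 - 1 = -3)
P(6, -7)*(-64 + I) = -3*(-64 - 4) = -3*(-68) = 204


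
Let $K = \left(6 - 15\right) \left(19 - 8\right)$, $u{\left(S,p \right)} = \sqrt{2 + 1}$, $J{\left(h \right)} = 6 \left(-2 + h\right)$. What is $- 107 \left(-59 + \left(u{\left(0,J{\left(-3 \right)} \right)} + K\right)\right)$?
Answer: $16906 - 107 \sqrt{3} \approx 16721.0$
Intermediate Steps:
$J{\left(h \right)} = -12 + 6 h$
$u{\left(S,p \right)} = \sqrt{3}$
$K = -99$ ($K = \left(-9\right) 11 = -99$)
$- 107 \left(-59 + \left(u{\left(0,J{\left(-3 \right)} \right)} + K\right)\right) = - 107 \left(-59 - \left(99 - \sqrt{3}\right)\right) = - 107 \left(-158 + \sqrt{3}\right) = 16906 - 107 \sqrt{3}$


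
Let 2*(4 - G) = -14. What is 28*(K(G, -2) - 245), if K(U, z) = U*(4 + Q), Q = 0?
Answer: -5628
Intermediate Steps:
G = 11 (G = 4 - ½*(-14) = 4 + 7 = 11)
K(U, z) = 4*U (K(U, z) = U*(4 + 0) = U*4 = 4*U)
28*(K(G, -2) - 245) = 28*(4*11 - 245) = 28*(44 - 245) = 28*(-201) = -5628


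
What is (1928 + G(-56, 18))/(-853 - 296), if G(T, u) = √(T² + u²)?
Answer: -1928/1149 - 2*√865/1149 ≈ -1.7292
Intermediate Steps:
(1928 + G(-56, 18))/(-853 - 296) = (1928 + √((-56)² + 18²))/(-853 - 296) = (1928 + √(3136 + 324))/(-1149) = (1928 + √3460)*(-1/1149) = (1928 + 2*√865)*(-1/1149) = -1928/1149 - 2*√865/1149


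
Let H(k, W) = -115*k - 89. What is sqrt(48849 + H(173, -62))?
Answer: sqrt(28865) ≈ 169.90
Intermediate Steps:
H(k, W) = -89 - 115*k
sqrt(48849 + H(173, -62)) = sqrt(48849 + (-89 - 115*173)) = sqrt(48849 + (-89 - 19895)) = sqrt(48849 - 19984) = sqrt(28865)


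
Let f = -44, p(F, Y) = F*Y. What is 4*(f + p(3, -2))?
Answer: -200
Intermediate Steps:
4*(f + p(3, -2)) = 4*(-44 + 3*(-2)) = 4*(-44 - 6) = 4*(-50) = -200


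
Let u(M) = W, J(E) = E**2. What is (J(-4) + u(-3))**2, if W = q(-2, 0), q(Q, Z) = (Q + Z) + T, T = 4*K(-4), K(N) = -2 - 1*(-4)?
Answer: 484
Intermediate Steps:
K(N) = 2 (K(N) = -2 + 4 = 2)
T = 8 (T = 4*2 = 8)
q(Q, Z) = 8 + Q + Z (q(Q, Z) = (Q + Z) + 8 = 8 + Q + Z)
W = 6 (W = 8 - 2 + 0 = 6)
u(M) = 6
(J(-4) + u(-3))**2 = ((-4)**2 + 6)**2 = (16 + 6)**2 = 22**2 = 484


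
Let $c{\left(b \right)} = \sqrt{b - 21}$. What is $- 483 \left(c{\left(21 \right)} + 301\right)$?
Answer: $-145383$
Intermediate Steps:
$c{\left(b \right)} = \sqrt{-21 + b}$
$- 483 \left(c{\left(21 \right)} + 301\right) = - 483 \left(\sqrt{-21 + 21} + 301\right) = - 483 \left(\sqrt{0} + 301\right) = - 483 \left(0 + 301\right) = \left(-483\right) 301 = -145383$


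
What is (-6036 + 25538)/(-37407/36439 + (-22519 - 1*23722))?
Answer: -355316689/842506603 ≈ -0.42174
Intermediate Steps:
(-6036 + 25538)/(-37407/36439 + (-22519 - 1*23722)) = 19502/(-37407*1/36439 + (-22519 - 23722)) = 19502/(-37407/36439 - 46241) = 19502/(-1685013206/36439) = 19502*(-36439/1685013206) = -355316689/842506603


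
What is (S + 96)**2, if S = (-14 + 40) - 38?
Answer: 7056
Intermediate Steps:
S = -12 (S = 26 - 38 = -12)
(S + 96)**2 = (-12 + 96)**2 = 84**2 = 7056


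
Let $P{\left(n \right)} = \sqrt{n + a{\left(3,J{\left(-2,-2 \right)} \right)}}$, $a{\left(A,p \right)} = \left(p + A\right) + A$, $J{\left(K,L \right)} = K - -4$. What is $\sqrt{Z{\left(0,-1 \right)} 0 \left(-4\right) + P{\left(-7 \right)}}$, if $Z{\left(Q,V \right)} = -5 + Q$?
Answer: $1$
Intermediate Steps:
$J{\left(K,L \right)} = 4 + K$ ($J{\left(K,L \right)} = K + 4 = 4 + K$)
$a{\left(A,p \right)} = p + 2 A$ ($a{\left(A,p \right)} = \left(A + p\right) + A = p + 2 A$)
$P{\left(n \right)} = \sqrt{8 + n}$ ($P{\left(n \right)} = \sqrt{n + \left(\left(4 - 2\right) + 2 \cdot 3\right)} = \sqrt{n + \left(2 + 6\right)} = \sqrt{n + 8} = \sqrt{8 + n}$)
$\sqrt{Z{\left(0,-1 \right)} 0 \left(-4\right) + P{\left(-7 \right)}} = \sqrt{\left(-5 + 0\right) 0 \left(-4\right) + \sqrt{8 - 7}} = \sqrt{\left(-5\right) 0 + \sqrt{1}} = \sqrt{0 + 1} = \sqrt{1} = 1$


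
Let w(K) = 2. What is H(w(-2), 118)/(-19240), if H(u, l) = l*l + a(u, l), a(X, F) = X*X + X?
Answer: -1393/1924 ≈ -0.72401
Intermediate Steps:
a(X, F) = X + X² (a(X, F) = X² + X = X + X²)
H(u, l) = l² + u*(1 + u) (H(u, l) = l*l + u*(1 + u) = l² + u*(1 + u))
H(w(-2), 118)/(-19240) = (118² + 2*(1 + 2))/(-19240) = (13924 + 2*3)*(-1/19240) = (13924 + 6)*(-1/19240) = 13930*(-1/19240) = -1393/1924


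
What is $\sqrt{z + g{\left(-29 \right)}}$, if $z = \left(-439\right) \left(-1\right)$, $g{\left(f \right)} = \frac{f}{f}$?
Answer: $2 \sqrt{110} \approx 20.976$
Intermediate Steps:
$g{\left(f \right)} = 1$
$z = 439$
$\sqrt{z + g{\left(-29 \right)}} = \sqrt{439 + 1} = \sqrt{440} = 2 \sqrt{110}$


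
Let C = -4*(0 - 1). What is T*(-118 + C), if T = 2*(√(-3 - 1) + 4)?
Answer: -912 - 456*I ≈ -912.0 - 456.0*I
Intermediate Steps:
T = 8 + 4*I (T = 2*(√(-4) + 4) = 2*(2*I + 4) = 2*(4 + 2*I) = 8 + 4*I ≈ 8.0 + 4.0*I)
C = 4 (C = -4*(-1) = 4)
T*(-118 + C) = (8 + 4*I)*(-118 + 4) = (8 + 4*I)*(-114) = -912 - 456*I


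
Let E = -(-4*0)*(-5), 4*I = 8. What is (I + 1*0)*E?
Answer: 0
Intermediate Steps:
I = 2 (I = (¼)*8 = 2)
E = 0 (E = -0*(-5) = -1*0 = 0)
(I + 1*0)*E = (2 + 1*0)*0 = (2 + 0)*0 = 2*0 = 0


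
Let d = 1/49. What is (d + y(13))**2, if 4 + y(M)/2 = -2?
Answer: 344569/2401 ≈ 143.51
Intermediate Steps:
y(M) = -12 (y(M) = -8 + 2*(-2) = -8 - 4 = -12)
d = 1/49 ≈ 0.020408
(d + y(13))**2 = (1/49 - 12)**2 = (-587/49)**2 = 344569/2401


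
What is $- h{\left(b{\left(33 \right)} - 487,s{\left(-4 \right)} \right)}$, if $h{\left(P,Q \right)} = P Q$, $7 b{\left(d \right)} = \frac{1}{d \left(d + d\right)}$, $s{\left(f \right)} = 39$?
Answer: $\frac{96522413}{5082} \approx 18993.0$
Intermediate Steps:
$b{\left(d \right)} = \frac{1}{14 d^{2}}$ ($b{\left(d \right)} = \frac{1}{7 d \left(d + d\right)} = \frac{1}{7 d 2 d} = \frac{1}{7 \cdot 2 d^{2}} = \frac{\frac{1}{2} \frac{1}{d^{2}}}{7} = \frac{1}{14 d^{2}}$)
$- h{\left(b{\left(33 \right)} - 487,s{\left(-4 \right)} \right)} = - \left(\frac{1}{14 \cdot 1089} - 487\right) 39 = - \left(\frac{1}{14} \cdot \frac{1}{1089} - 487\right) 39 = - \left(\frac{1}{15246} - 487\right) 39 = - \frac{\left(-7424801\right) 39}{15246} = \left(-1\right) \left(- \frac{96522413}{5082}\right) = \frac{96522413}{5082}$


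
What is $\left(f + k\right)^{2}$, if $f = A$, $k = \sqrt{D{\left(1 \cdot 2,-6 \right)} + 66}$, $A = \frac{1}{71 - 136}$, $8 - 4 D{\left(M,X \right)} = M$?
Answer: $\frac{570377}{8450} - \frac{3 \sqrt{30}}{65} \approx 67.247$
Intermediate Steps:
$D{\left(M,X \right)} = 2 - \frac{M}{4}$
$A = - \frac{1}{65}$ ($A = \frac{1}{-65} = - \frac{1}{65} \approx -0.015385$)
$k = \frac{3 \sqrt{30}}{2}$ ($k = \sqrt{\left(2 - \frac{1 \cdot 2}{4}\right) + 66} = \sqrt{\left(2 - \frac{1}{2}\right) + 66} = \sqrt{\frac{3}{2} + 66} = \sqrt{\frac{135}{2}} = \frac{3 \sqrt{30}}{2} \approx 8.2158$)
$f = - \frac{1}{65} \approx -0.015385$
$\left(f + k\right)^{2} = \left(- \frac{1}{65} + \frac{3 \sqrt{30}}{2}\right)^{2}$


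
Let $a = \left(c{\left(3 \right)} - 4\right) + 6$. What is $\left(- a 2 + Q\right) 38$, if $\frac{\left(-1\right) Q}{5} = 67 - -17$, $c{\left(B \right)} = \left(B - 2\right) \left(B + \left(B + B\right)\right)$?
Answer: $-16796$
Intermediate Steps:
$c{\left(B \right)} = 3 B \left(-2 + B\right)$ ($c{\left(B \right)} = \left(-2 + B\right) \left(B + 2 B\right) = \left(-2 + B\right) 3 B = 3 B \left(-2 + B\right)$)
$Q = -420$ ($Q = - 5 \left(67 - -17\right) = - 5 \left(67 + 17\right) = \left(-5\right) 84 = -420$)
$a = 11$ ($a = \left(3 \cdot 3 \left(-2 + 3\right) - 4\right) + 6 = \left(3 \cdot 3 \cdot 1 - 4\right) + 6 = \left(9 - 4\right) + 6 = 5 + 6 = 11$)
$\left(- a 2 + Q\right) 38 = \left(\left(-1\right) 11 \cdot 2 - 420\right) 38 = \left(\left(-11\right) 2 - 420\right) 38 = \left(-22 - 420\right) 38 = \left(-442\right) 38 = -16796$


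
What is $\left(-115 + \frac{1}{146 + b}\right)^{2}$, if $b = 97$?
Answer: $\frac{780867136}{59049} \approx 13224.0$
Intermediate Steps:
$\left(-115 + \frac{1}{146 + b}\right)^{2} = \left(-115 + \frac{1}{146 + 97}\right)^{2} = \left(-115 + \frac{1}{243}\right)^{2} = \left(- \frac{27944}{243}\right)^{2} = \frac{780867136}{59049}$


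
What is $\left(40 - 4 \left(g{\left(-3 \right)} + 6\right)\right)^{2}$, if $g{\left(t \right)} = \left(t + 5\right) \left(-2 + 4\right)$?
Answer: $0$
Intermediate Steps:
$g{\left(t \right)} = 10 + 2 t$ ($g{\left(t \right)} = \left(5 + t\right) 2 = 10 + 2 t$)
$\left(40 - 4 \left(g{\left(-3 \right)} + 6\right)\right)^{2} = \left(40 - 4 \left(\left(10 + 2 \left(-3\right)\right) + 6\right)\right)^{2} = \left(40 - 4 \left(\left(10 - 6\right) + 6\right)\right)^{2} = \left(40 - 4 \left(4 + 6\right)\right)^{2} = \left(40 - 40\right)^{2} = 0^{2} = 0$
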